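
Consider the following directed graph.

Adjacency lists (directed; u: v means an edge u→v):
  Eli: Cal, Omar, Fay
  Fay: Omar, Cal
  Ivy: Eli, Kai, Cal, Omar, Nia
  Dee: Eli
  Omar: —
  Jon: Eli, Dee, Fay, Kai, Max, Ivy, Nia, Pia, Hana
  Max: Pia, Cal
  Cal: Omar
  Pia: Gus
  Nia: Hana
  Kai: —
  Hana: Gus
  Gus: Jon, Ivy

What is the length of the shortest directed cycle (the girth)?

3

For each vertex v, BFS finds the shortest path from v back to v.
The shortest such closed walk is Jon → Hana → Gus → Jon, length 3.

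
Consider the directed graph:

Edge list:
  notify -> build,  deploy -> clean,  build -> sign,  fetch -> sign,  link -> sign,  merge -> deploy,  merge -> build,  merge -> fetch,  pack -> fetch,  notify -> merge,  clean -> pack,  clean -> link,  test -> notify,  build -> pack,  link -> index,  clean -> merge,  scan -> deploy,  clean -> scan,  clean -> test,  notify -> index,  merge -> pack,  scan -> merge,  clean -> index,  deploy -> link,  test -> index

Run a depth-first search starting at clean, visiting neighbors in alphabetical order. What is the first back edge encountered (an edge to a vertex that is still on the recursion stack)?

deploy->clean

DFS from clean (visiting neighbors in alphabetical order); mark gray on enter, black on exit:
clean gray
  index gray
  index black
  link gray
    link→index: index black — skip
    sign gray
    sign black
  link black
  merge gray
    build gray
      pack gray
        fetch gray
          fetch→sign: sign black — skip
        fetch black
      pack black
      build→sign: sign black — skip
    build black
    deploy gray
      deploy→clean: clean is gray → back edge
First back edge: deploy → clean.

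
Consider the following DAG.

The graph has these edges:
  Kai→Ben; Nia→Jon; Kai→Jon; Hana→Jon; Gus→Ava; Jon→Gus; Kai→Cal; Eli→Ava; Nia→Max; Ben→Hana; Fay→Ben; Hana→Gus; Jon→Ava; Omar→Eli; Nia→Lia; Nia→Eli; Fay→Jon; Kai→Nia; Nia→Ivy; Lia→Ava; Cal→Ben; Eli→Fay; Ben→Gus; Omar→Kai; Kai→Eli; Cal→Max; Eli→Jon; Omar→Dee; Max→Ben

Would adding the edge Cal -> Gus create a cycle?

No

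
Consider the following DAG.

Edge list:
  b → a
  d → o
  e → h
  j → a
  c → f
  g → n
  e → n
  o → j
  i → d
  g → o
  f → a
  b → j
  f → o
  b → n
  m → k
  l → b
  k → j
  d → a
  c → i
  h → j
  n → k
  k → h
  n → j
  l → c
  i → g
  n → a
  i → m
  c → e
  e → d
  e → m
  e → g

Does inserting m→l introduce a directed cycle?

Yes

Adding m→l creates a cycle iff l can already reach m.
Path from l: l → c → e → m.
So l → … → m → l is a cycle.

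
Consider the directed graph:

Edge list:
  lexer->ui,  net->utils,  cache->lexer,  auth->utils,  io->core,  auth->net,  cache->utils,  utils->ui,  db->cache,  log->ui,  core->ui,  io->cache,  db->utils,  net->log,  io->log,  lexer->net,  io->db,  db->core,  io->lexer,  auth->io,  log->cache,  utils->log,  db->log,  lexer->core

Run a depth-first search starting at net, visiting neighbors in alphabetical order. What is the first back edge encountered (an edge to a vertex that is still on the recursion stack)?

lexer→net

DFS from net (visiting neighbors in alphabetical order); mark gray on enter, black on exit:
net gray
  log gray
    cache gray
      lexer gray
        core gray
          ui gray
          ui black
        core black
        lexer→net: net is gray → back edge
First back edge: lexer → net.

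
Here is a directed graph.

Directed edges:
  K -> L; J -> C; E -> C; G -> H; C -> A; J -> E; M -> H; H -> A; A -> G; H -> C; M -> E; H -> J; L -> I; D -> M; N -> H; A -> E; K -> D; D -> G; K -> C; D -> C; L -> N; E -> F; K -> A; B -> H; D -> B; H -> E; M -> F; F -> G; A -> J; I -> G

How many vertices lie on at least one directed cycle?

A vertex is on a directed cycle iff it belongs to a strongly connected component of size ≥ 2 (or has a self-loop).
The vertices on cycles are {A, C, E, F, G, H, J} — 7 in total.

7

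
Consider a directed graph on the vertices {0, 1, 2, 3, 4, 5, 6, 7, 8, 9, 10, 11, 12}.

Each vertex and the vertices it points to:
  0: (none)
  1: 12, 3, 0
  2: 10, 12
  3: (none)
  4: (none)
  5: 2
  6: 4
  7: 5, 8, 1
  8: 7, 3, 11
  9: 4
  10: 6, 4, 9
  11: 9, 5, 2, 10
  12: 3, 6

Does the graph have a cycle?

DFS with white/gray/black marking, starting from 4:
4 gray
4 black
0 gray
0 black
1 gray
  12 gray
    3 gray
    3 black
    6 gray
      6→4: 4 black — skip
    6 black
  12 black
  1→3: 3 black — skip
  1→0: 0 black — skip
1 black
2 gray
  10 gray
    10→6: 6 black — skip
    10→4: 4 black — skip
    9 gray
      9→4: 4 black — skip
    9 black
  10 black
  2→12: 12 black — skip
2 black
5 gray
  5→2: 2 black — skip
5 black
7 gray
  7→5: 5 black — skip
  8 gray
    8→7: 7 is gray → back edge
Back edge found, so a cycle exists: 7 → 8 → 7.

Yes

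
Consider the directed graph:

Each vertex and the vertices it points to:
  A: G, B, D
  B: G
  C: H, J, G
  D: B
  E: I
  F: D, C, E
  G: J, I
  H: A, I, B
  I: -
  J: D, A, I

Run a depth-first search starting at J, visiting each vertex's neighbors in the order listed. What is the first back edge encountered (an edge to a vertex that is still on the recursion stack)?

G->J

DFS from J (visiting each vertex's neighbors in the order listed); mark gray on enter, black on exit:
J gray
  D gray
    B gray
      G gray
        G→J: J is gray → back edge
First back edge: G → J.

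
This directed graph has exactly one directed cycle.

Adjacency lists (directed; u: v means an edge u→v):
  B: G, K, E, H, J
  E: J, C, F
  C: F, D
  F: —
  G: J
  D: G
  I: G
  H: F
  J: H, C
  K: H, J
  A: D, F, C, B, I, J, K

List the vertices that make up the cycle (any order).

DFS with gray/black marking from D:
D gray
  G gray
    J gray
      H gray
        F gray
        F black
      H black
      C gray
        C→F: F black — skip
        C→D: D is gray → back edge
Back edge closes the cycle D → G → J → C → D; its vertices are {C, D, G, J}.

C, D, G, J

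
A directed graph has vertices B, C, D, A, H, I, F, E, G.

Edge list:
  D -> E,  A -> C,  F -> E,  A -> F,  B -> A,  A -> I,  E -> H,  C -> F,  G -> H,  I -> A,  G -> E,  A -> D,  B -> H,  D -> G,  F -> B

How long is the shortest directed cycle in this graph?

For each vertex v, BFS finds the shortest path from v back to v.
The shortest such closed walk is A → I → A, length 2.

2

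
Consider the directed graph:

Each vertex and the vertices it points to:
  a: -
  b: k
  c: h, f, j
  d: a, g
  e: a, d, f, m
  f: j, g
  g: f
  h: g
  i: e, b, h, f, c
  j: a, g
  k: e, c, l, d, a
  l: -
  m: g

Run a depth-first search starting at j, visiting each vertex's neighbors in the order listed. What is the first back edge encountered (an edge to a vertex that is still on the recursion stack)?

DFS from j (visiting each vertex's neighbors in the order listed); mark gray on enter, black on exit:
j gray
  a gray
  a black
  g gray
    f gray
      f→j: j is gray → back edge
First back edge: f → j.

f→j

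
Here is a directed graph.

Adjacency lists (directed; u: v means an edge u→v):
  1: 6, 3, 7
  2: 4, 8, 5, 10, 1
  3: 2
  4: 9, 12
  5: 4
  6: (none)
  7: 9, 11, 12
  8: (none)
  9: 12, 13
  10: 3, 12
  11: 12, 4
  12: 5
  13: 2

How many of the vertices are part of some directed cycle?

11

A vertex is on a directed cycle iff it belongs to a strongly connected component of size ≥ 2 (or has a self-loop).
The vertices on cycles are {1, 2, 3, 4, 5, 7, 9, 10, 11, 12, 13} — 11 in total.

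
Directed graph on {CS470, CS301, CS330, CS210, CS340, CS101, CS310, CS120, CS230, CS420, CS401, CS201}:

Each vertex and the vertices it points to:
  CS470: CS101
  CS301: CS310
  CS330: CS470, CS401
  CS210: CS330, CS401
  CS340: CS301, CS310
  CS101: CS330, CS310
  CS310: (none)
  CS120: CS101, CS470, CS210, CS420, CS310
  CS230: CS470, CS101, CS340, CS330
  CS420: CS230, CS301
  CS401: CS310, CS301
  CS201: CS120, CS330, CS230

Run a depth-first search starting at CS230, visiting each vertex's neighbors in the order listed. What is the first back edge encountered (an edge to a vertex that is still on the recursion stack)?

DFS from CS230 (visiting each vertex's neighbors in the order listed); mark gray on enter, black on exit:
CS230 gray
  CS470 gray
    CS101 gray
      CS330 gray
        CS330→CS470: CS470 is gray → back edge
First back edge: CS330 → CS470.

CS330→CS470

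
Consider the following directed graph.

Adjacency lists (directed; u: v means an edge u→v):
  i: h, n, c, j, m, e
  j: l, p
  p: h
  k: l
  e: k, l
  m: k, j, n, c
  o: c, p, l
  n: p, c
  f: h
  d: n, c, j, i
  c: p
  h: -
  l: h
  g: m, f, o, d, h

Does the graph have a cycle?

No

DFS with white/gray/black marking, starting from k:
k gray
  l gray
    h gray
    h black
  l black
k black
i gray
  i→h: h black — skip
  n gray
    p gray
      p→h: h black — skip
    p black
    c gray
      c→p: p black — skip
    c black
  n black
  i→c: c black — skip
  j gray
    j→l: l black — skip
    j→p: p black — skip
  j black
  m gray
    m→k: k black — skip
    m→j: j black — skip
    m→n: n black — skip
    m→c: c black — skip
  m black
  e gray
    e→k: k black — skip
    e→l: l black — skip
  e black
i black
o gray
  o→c: c black — skip
  o→p: p black — skip
  o→l: l black — skip
o black
f gray
  f→h: h black — skip
f black
d gray
  d→n: n black — skip
  d→c: c black — skip
  d→j: j black — skip
  d→i: i black — skip
d black
g gray
  g→m: m black — skip
  g→f: f black — skip
  g→o: o black — skip
  g→d: d black — skip
  g→h: h black — skip
g black
Every edge goes to a white or black vertex — no back edge, so the graph is acyclic.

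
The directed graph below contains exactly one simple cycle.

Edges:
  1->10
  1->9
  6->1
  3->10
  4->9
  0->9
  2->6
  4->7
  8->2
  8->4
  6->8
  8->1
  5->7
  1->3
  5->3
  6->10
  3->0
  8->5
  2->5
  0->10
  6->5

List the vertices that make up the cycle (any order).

2, 6, 8

DFS with gray/black marking from 8:
8 gray
  5 gray
    7 gray
    7 black
    3 gray
      10 gray
      10 black
      0 gray
        9 gray
        9 black
        0→10: 10 black — skip
      0 black
    3 black
  5 black
  2 gray
    2→5: 5 black — skip
    6 gray
      6→8: 8 is gray → back edge
Back edge closes the cycle 8 → 2 → 6 → 8; its vertices are {2, 6, 8}.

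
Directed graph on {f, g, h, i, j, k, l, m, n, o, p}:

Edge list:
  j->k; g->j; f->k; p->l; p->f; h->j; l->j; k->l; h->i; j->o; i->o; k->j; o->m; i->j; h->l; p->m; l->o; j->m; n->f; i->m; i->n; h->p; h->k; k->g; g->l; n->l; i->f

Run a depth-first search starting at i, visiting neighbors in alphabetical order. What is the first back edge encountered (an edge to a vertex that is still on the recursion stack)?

DFS from i (visiting neighbors in alphabetical order); mark gray on enter, black on exit:
i gray
  f gray
    k gray
      g gray
        j gray
          j→k: k is gray → back edge
First back edge: j → k.

j→k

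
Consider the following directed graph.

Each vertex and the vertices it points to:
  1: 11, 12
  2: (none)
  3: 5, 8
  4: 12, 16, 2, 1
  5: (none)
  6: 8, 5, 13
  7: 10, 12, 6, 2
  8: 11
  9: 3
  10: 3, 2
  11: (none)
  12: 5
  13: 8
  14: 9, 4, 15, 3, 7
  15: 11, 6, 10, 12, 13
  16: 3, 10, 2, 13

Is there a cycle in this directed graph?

DFS with white/gray/black marking, starting from 14:
14 gray
  9 gray
    3 gray
      5 gray
      5 black
      8 gray
        11 gray
        11 black
      8 black
    3 black
  9 black
  4 gray
    12 gray
      12→5: 5 black — skip
    12 black
    16 gray
      16→3: 3 black — skip
      10 gray
        10→3: 3 black — skip
        2 gray
        2 black
      10 black
      16→2: 2 black — skip
      13 gray
        13→8: 8 black — skip
      13 black
    16 black
    4→2: 2 black — skip
    1 gray
      1→11: 11 black — skip
      1→12: 12 black — skip
    1 black
  4 black
  15 gray
    15→11: 11 black — skip
    6 gray
      6→8: 8 black — skip
      6→5: 5 black — skip
      6→13: 13 black — skip
    6 black
    15→10: 10 black — skip
    15→12: 12 black — skip
    15→13: 13 black — skip
  15 black
  14→3: 3 black — skip
  7 gray
    7→10: 10 black — skip
    7→12: 12 black — skip
    7→6: 6 black — skip
    7→2: 2 black — skip
  7 black
14 black
Every edge goes to a white or black vertex — no back edge, so the graph is acyclic.

No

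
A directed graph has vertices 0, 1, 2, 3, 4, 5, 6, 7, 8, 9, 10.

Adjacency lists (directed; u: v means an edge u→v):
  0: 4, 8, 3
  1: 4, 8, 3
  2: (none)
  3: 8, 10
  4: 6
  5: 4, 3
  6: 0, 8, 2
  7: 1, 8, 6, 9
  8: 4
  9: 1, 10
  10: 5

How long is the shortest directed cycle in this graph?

For each vertex v, BFS finds the shortest path from v back to v.
The shortest such closed walk is 6 → 8 → 4 → 6, length 3.

3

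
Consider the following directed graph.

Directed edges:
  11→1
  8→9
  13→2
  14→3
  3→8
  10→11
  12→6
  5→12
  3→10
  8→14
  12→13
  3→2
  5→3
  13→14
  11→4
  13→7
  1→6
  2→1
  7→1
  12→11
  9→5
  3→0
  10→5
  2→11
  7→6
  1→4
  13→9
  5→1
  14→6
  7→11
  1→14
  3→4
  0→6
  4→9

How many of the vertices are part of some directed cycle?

A vertex is on a directed cycle iff it belongs to a strongly connected component of size ≥ 2 (or has a self-loop).
The vertices on cycles are {1, 2, 3, 4, 5, 7, 8, 9, 10, 11, 12, 13, 14} — 13 in total.

13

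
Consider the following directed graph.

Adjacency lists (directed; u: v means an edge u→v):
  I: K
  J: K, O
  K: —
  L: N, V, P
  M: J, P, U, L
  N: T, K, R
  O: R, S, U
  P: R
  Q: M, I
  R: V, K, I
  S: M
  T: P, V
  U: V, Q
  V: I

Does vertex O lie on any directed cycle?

Yes

O is on a cycle iff O can reach itself via ≥1 edge.
O → S → M → J → O — yes.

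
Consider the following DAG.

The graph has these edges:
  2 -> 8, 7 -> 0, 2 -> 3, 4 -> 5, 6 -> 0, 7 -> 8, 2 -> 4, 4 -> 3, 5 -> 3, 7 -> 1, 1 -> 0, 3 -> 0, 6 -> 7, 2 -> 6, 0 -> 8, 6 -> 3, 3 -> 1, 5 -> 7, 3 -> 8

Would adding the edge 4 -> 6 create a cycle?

No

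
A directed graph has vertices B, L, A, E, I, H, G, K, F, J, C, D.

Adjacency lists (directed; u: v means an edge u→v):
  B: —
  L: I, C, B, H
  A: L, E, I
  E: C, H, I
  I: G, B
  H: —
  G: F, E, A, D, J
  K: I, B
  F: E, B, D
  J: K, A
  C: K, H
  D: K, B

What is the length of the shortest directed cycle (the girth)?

3

For each vertex v, BFS finds the shortest path from v back to v.
The shortest such closed walk is G → E → I → G, length 3.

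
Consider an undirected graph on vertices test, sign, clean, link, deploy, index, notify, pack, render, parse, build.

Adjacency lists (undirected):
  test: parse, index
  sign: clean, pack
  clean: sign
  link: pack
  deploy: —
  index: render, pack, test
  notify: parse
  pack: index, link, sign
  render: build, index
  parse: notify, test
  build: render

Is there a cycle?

No

DFS, tracking each vertex's parent; an edge to a visited non-parent vertex closes a cycle.
Start from clean:
visit clean (parent –)
  visit sign (parent clean)
    sign–clean: parent, skip
    visit pack (parent sign)
      visit index (parent pack)
        visit render (parent index)
          visit build (parent render)
            build–render: parent, skip
          render–index: parent, skip
        index–pack: parent, skip
        visit test (parent index)
          visit parse (parent test)
            visit notify (parent parse)
              notify–parse: parent, skip
            parse–test: parent, skip
          test–index: parent, skip
      visit link (parent pack)
        link–pack: parent, skip
      pack–sign: parent, skip
visit deploy (parent –)
No non-parent visited neighbor found — the graph is a forest.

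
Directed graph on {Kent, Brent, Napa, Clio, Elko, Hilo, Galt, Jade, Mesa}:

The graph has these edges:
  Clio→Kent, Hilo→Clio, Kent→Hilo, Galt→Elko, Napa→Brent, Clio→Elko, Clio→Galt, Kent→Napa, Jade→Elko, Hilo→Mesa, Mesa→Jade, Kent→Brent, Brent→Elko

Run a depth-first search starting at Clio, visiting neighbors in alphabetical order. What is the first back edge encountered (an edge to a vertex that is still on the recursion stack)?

Hilo→Clio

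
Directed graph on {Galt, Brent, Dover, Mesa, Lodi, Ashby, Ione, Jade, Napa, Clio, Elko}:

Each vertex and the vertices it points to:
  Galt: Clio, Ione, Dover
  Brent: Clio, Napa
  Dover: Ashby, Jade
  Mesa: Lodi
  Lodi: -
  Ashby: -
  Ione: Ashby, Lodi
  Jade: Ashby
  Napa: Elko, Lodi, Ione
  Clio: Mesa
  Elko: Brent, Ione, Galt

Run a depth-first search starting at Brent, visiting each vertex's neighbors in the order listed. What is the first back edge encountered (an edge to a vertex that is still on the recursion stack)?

Elko->Brent

DFS from Brent (visiting each vertex's neighbors in the order listed); mark gray on enter, black on exit:
Brent gray
  Clio gray
    Mesa gray
      Lodi gray
      Lodi black
    Mesa black
  Clio black
  Napa gray
    Elko gray
      Elko→Brent: Brent is gray → back edge
First back edge: Elko → Brent.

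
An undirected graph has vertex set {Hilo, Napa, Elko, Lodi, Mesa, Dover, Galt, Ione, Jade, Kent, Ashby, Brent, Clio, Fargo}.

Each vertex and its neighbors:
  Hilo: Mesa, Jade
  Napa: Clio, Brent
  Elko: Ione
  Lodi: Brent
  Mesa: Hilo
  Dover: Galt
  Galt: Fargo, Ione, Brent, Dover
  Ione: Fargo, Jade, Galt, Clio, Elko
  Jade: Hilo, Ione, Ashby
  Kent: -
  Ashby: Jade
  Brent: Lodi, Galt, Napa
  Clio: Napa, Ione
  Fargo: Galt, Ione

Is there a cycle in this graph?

DFS, tracking each vertex's parent; an edge to a visited non-parent vertex closes a cycle.
Start from Kent:
visit Kent (parent –)
visit Hilo (parent –)
  visit Mesa (parent Hilo)
    Mesa–Hilo: parent, skip
  visit Jade (parent Hilo)
    Jade–Hilo: parent, skip
    visit Ione (parent Jade)
      visit Fargo (parent Ione)
        visit Galt (parent Fargo)
          Galt–Fargo: parent, skip
          Galt–Ione: Ione visited and ≠ parent → cycle
Cycle: Ione – Fargo – Galt – Ione.

Yes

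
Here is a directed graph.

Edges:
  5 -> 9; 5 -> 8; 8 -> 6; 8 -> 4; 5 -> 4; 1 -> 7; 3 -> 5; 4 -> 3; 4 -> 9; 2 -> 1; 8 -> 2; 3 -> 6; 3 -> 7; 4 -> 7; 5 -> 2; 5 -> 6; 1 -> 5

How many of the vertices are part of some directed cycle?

6

A vertex is on a directed cycle iff it belongs to a strongly connected component of size ≥ 2 (or has a self-loop).
The vertices on cycles are {1, 2, 3, 4, 5, 8} — 6 in total.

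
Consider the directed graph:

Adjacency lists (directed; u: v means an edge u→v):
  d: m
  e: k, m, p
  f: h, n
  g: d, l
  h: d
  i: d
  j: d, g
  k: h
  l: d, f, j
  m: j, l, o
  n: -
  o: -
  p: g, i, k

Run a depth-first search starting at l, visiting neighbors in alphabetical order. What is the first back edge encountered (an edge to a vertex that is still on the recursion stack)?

j->d

DFS from l (visiting neighbors in alphabetical order); mark gray on enter, black on exit:
l gray
  d gray
    m gray
      j gray
        j→d: d is gray → back edge
First back edge: j → d.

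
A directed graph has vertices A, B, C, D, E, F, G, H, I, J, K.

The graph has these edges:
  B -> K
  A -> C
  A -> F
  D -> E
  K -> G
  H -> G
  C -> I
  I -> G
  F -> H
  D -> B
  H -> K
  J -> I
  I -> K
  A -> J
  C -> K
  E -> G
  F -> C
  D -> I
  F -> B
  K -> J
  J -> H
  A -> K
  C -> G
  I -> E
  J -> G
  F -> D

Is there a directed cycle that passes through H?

Yes

H is on a cycle iff H can reach itself via ≥1 edge.
H → K → J → H — yes.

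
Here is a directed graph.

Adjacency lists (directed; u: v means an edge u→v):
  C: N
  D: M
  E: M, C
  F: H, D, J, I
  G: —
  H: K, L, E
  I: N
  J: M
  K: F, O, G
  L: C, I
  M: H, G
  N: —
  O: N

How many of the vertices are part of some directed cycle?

A vertex is on a directed cycle iff it belongs to a strongly connected component of size ≥ 2 (or has a self-loop).
The vertices on cycles are {D, E, F, H, J, K, M} — 7 in total.

7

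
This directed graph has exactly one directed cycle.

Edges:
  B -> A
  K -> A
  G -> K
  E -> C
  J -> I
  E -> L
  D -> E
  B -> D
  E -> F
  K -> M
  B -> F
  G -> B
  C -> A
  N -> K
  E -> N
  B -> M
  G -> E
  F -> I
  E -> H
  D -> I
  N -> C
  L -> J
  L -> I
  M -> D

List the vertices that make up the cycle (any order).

D, E, K, M, N

DFS with gray/black marking from E:
E gray
  C gray
    A gray
    A black
  C black
  F gray
    I gray
    I black
  F black
  H gray
  H black
  N gray
    K gray
      K→A: A black — skip
      M gray
        D gray
          D→E: E is gray → back edge
Back edge closes the cycle E → N → K → M → D → E; its vertices are {D, E, K, M, N}.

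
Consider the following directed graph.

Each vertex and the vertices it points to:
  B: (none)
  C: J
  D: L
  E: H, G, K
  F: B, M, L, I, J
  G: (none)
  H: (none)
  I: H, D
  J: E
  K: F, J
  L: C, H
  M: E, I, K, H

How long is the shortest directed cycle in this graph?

3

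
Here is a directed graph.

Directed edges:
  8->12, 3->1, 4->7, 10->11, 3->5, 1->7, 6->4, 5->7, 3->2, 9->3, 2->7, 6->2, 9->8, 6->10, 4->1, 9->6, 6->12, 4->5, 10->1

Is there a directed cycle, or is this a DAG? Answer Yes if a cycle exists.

DFS with white/gray/black marking, starting from 7:
7 gray
7 black
1 gray
  1→7: 7 black — skip
1 black
2 gray
  2→7: 7 black — skip
2 black
3 gray
  3→1: 1 black — skip
  3→2: 2 black — skip
  5 gray
    5→7: 7 black — skip
  5 black
3 black
4 gray
  4→5: 5 black — skip
  4→7: 7 black — skip
  4→1: 1 black — skip
4 black
6 gray
  6→2: 2 black — skip
  10 gray
    10→1: 1 black — skip
    11 gray
    11 black
  10 black
  12 gray
  12 black
  6→4: 4 black — skip
6 black
8 gray
  8→12: 12 black — skip
8 black
9 gray
  9→3: 3 black — skip
  9→8: 8 black — skip
  9→6: 6 black — skip
9 black
Every edge goes to a white or black vertex — no back edge, so the graph is acyclic.

No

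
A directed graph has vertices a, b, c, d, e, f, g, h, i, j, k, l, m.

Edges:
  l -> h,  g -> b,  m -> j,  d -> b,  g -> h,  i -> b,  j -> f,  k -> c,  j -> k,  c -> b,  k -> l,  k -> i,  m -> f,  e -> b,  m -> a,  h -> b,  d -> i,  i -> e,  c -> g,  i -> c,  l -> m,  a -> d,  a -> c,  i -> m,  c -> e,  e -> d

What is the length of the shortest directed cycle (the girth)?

3

For each vertex v, BFS finds the shortest path from v back to v.
The shortest such closed walk is i → e → d → i, length 3.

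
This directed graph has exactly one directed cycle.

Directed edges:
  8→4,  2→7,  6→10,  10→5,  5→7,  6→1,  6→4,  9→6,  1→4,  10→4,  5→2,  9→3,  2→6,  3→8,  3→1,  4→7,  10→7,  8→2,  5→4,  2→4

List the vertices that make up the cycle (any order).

2, 5, 6, 10

DFS with gray/black marking from 6:
6 gray
  4 gray
    7 gray
    7 black
  4 black
  1 gray
    1→4: 4 black — skip
  1 black
  10 gray
    10→7: 7 black — skip
    5 gray
      2 gray
        2→4: 4 black — skip
        2→6: 6 is gray → back edge
Back edge closes the cycle 6 → 10 → 5 → 2 → 6; its vertices are {2, 5, 6, 10}.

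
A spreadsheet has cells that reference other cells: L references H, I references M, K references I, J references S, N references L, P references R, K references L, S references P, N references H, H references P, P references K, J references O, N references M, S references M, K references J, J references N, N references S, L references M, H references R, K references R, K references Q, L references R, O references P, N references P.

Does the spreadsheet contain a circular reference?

DFS with white/gray/black marking, starting from L:
L gray
  R gray
  R black
  M gray
  M black
  H gray
    H→R: R black — skip
    P gray
      P→R: R black — skip
      K gray
        J gray
          S gray
            S→M: M black — skip
            S→P: P is gray → back edge
Back edge found, so a cycle exists: P → K → J → S → P.

Yes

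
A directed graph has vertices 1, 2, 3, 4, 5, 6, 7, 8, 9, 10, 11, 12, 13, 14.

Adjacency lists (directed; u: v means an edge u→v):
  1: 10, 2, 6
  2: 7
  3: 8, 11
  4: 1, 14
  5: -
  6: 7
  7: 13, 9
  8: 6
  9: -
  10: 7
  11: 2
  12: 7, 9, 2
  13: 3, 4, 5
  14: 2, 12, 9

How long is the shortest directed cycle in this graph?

5

For each vertex v, BFS finds the shortest path from v back to v.
The shortest such closed walk is 13 → 3 → 8 → 6 → 7 → 13, length 5.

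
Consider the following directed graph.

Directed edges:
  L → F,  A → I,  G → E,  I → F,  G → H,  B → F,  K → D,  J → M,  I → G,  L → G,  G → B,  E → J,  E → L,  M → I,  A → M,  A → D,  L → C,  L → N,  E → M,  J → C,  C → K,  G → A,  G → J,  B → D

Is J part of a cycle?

J is on a cycle iff J can reach itself via ≥1 edge.
J → M → I → G → J — yes.

Yes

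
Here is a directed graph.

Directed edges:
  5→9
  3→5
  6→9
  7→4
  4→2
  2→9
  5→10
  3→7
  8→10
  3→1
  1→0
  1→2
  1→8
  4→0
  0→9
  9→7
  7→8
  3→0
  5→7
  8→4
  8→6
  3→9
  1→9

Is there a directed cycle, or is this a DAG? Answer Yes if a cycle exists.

DFS with white/gray/black marking, starting from 3:
3 gray
  0 gray
    9 gray
      7 gray
        8 gray
          6 gray
            6→9: 9 is gray → back edge
Back edge found, so a cycle exists: 9 → 7 → 8 → 6 → 9.

Yes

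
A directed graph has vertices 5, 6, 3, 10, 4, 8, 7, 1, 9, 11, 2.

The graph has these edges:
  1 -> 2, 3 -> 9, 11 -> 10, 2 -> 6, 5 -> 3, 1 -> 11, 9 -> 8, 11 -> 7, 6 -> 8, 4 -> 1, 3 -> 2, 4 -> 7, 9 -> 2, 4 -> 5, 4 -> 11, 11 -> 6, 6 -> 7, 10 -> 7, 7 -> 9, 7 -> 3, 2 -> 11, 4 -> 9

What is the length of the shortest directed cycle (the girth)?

4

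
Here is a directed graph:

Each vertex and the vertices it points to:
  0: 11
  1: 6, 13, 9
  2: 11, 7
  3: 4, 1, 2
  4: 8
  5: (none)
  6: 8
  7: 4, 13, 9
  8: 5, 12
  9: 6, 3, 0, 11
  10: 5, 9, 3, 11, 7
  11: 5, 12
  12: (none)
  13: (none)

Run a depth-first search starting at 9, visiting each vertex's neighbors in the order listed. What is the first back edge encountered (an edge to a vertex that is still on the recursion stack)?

1->9

DFS from 9 (visiting each vertex's neighbors in the order listed); mark gray on enter, black on exit:
9 gray
  6 gray
    8 gray
      5 gray
      5 black
      12 gray
      12 black
    8 black
  6 black
  3 gray
    4 gray
      4→8: 8 black — skip
    4 black
    1 gray
      1→6: 6 black — skip
      13 gray
      13 black
      1→9: 9 is gray → back edge
First back edge: 1 → 9.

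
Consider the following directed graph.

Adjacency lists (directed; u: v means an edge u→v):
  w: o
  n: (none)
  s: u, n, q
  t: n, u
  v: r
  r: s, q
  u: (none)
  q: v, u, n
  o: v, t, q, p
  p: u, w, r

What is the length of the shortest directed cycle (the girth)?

3

For each vertex v, BFS finds the shortest path from v back to v.
The shortest such closed walk is o → p → w → o, length 3.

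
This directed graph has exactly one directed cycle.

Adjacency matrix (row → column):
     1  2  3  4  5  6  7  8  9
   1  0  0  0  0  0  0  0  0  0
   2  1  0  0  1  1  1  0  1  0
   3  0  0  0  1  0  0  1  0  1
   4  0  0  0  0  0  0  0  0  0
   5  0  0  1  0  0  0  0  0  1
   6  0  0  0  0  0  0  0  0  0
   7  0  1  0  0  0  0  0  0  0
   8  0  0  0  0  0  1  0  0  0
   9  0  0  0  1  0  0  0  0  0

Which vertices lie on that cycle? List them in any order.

2, 3, 5, 7

DFS with gray/black marking from 2:
2 gray
  6 gray
  6 black
  1 gray
  1 black
  8 gray
    8→6: 6 black — skip
  8 black
  5 gray
    3 gray
      9 gray
        4 gray
        4 black
      9 black
      7 gray
        7→2: 2 is gray → back edge
Back edge closes the cycle 2 → 5 → 3 → 7 → 2; its vertices are {2, 3, 5, 7}.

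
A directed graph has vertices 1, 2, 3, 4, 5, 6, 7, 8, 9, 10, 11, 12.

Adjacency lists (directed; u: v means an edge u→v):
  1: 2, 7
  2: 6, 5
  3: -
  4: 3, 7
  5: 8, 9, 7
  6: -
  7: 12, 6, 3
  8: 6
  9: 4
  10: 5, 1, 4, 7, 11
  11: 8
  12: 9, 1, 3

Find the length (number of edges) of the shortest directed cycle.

3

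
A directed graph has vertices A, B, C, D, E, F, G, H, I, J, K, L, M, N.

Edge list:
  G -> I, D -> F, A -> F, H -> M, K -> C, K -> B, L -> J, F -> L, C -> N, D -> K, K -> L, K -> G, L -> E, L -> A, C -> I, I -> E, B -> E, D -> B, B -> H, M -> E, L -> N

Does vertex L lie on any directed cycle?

Yes

L is on a cycle iff L can reach itself via ≥1 edge.
L → A → F → L — yes.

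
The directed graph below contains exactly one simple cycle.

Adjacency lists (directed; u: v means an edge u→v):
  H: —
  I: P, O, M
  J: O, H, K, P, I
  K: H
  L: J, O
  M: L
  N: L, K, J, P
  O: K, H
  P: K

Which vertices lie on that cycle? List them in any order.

I, J, L, M

DFS with gray/black marking from L:
L gray
  J gray
    O gray
      K gray
        H gray
        H black
      K black
      O→H: H black — skip
    O black
    J→H: H black — skip
    J→K: K black — skip
    P gray
      P→K: K black — skip
    P black
    I gray
      I→P: P black — skip
      I→O: O black — skip
      M gray
        M→L: L is gray → back edge
Back edge closes the cycle L → J → I → M → L; its vertices are {I, J, L, M}.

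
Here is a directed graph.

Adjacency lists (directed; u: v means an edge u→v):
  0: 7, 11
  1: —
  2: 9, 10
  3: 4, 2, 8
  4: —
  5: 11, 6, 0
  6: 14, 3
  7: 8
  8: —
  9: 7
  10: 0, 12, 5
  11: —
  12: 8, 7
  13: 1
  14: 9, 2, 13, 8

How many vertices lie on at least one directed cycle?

6

A vertex is on a directed cycle iff it belongs to a strongly connected component of size ≥ 2 (or has a self-loop).
The vertices on cycles are {2, 3, 5, 6, 10, 14} — 6 in total.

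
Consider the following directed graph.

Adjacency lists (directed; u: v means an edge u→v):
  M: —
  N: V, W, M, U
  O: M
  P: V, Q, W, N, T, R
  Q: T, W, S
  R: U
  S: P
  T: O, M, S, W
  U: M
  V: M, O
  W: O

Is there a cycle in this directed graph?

Yes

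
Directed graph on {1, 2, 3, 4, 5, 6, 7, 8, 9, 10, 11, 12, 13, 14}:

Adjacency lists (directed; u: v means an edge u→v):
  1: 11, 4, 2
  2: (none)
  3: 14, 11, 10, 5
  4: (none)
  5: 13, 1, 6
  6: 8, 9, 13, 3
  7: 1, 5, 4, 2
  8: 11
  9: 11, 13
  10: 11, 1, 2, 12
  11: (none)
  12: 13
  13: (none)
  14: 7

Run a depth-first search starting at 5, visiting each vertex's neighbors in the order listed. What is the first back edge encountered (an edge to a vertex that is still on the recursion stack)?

7->5

DFS from 5 (visiting each vertex's neighbors in the order listed); mark gray on enter, black on exit:
5 gray
  13 gray
  13 black
  1 gray
    11 gray
    11 black
    4 gray
    4 black
    2 gray
    2 black
  1 black
  6 gray
    8 gray
      8→11: 11 black — skip
    8 black
    9 gray
      9→11: 11 black — skip
      9→13: 13 black — skip
    9 black
    6→13: 13 black — skip
    3 gray
      14 gray
        7 gray
          7→1: 1 black — skip
          7→5: 5 is gray → back edge
First back edge: 7 → 5.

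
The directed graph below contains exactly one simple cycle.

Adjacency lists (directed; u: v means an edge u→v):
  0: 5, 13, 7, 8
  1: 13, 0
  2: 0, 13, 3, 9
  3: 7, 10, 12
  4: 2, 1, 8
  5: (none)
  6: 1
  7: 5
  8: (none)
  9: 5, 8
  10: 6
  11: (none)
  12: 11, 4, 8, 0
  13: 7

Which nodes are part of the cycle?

DFS with gray/black marking from 3:
3 gray
  7 gray
    5 gray
    5 black
  7 black
  10 gray
    6 gray
      1 gray
        13 gray
          13→7: 7 black — skip
        13 black
        0 gray
          0→5: 5 black — skip
          0→13: 13 black — skip
          0→7: 7 black — skip
          8 gray
          8 black
        0 black
      1 black
    6 black
  10 black
  12 gray
    11 gray
    11 black
    4 gray
      2 gray
        2→0: 0 black — skip
        2→13: 13 black — skip
        2→3: 3 is gray → back edge
Back edge closes the cycle 3 → 12 → 4 → 2 → 3; its vertices are {2, 3, 4, 12}.

2, 3, 4, 12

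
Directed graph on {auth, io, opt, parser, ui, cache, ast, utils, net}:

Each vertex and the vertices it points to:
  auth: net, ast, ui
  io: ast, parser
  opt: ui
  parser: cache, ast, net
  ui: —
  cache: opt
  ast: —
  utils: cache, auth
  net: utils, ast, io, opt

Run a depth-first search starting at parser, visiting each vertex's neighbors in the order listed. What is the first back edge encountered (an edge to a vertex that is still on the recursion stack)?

auth→net

DFS from parser (visiting each vertex's neighbors in the order listed); mark gray on enter, black on exit:
parser gray
  cache gray
    opt gray
      ui gray
      ui black
    opt black
  cache black
  ast gray
  ast black
  net gray
    utils gray
      utils→cache: cache black — skip
      auth gray
        auth→net: net is gray → back edge
First back edge: auth → net.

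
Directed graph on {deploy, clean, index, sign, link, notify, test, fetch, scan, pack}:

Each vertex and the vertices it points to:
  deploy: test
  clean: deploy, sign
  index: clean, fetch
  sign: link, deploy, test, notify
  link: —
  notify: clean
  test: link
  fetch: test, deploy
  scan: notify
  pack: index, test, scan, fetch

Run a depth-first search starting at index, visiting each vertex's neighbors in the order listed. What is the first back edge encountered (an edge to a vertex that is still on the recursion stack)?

notify→clean

DFS from index (visiting each vertex's neighbors in the order listed); mark gray on enter, black on exit:
index gray
  clean gray
    deploy gray
      test gray
        link gray
        link black
      test black
    deploy black
    sign gray
      sign→link: link black — skip
      sign→deploy: deploy black — skip
      sign→test: test black — skip
      notify gray
        notify→clean: clean is gray → back edge
First back edge: notify → clean.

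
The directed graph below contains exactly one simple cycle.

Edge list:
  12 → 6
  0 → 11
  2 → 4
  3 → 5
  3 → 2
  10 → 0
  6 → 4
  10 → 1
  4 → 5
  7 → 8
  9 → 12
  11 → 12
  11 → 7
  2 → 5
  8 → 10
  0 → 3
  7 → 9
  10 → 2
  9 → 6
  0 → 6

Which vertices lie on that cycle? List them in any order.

DFS with gray/black marking from 7:
7 gray
  9 gray
    12 gray
      6 gray
        4 gray
          5 gray
          5 black
        4 black
      6 black
    12 black
    9→6: 6 black — skip
  9 black
  8 gray
    10 gray
      1 gray
      1 black
      0 gray
        3 gray
          3→5: 5 black — skip
          2 gray
            2→4: 4 black — skip
            2→5: 5 black — skip
          2 black
        3 black
        0→6: 6 black — skip
        11 gray
          11→12: 12 black — skip
          11→7: 7 is gray → back edge
Back edge closes the cycle 7 → 8 → 10 → 0 → 11 → 7; its vertices are {0, 7, 8, 10, 11}.

0, 7, 8, 10, 11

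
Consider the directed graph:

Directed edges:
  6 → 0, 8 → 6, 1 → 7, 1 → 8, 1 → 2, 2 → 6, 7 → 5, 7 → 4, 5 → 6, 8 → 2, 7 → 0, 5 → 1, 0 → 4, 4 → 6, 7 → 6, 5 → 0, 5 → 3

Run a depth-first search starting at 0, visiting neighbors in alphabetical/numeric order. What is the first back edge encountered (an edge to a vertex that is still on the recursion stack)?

DFS from 0 (visiting neighbors in alphabetical/numeric order); mark gray on enter, black on exit:
0 gray
  4 gray
    6 gray
      6→0: 0 is gray → back edge
First back edge: 6 → 0.

6->0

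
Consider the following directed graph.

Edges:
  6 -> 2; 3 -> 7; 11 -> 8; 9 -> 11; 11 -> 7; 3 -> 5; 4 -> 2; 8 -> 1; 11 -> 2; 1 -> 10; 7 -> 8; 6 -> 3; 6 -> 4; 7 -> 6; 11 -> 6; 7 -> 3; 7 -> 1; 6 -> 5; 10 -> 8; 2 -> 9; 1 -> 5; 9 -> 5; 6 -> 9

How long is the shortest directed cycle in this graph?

For each vertex v, BFS finds the shortest path from v back to v.
The shortest such closed walk is 7 → 3 → 7, length 2.

2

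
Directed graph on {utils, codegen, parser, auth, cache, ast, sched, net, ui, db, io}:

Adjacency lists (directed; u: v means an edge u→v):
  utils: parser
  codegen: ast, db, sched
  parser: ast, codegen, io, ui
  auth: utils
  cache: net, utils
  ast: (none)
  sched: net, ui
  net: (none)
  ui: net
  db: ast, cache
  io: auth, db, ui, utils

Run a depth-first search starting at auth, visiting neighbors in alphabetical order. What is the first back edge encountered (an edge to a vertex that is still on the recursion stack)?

cache→utils

DFS from auth (visiting neighbors in alphabetical order); mark gray on enter, black on exit:
auth gray
  utils gray
    parser gray
      ast gray
      ast black
      codegen gray
        codegen→ast: ast black — skip
        db gray
          db→ast: ast black — skip
          cache gray
            net gray
            net black
            cache→utils: utils is gray → back edge
First back edge: cache → utils.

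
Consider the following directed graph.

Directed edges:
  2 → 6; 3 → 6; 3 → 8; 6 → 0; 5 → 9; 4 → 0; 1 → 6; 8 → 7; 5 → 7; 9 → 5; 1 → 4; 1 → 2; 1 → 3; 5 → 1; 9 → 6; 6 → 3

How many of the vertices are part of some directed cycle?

4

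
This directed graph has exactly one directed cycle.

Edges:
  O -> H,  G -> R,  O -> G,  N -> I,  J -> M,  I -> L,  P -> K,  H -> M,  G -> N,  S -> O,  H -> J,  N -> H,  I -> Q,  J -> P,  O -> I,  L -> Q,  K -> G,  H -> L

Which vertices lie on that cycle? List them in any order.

G, H, J, K, N, P

DFS with gray/black marking from G:
G gray
  N gray
    H gray
      L gray
        Q gray
        Q black
      L black
      J gray
        P gray
          K gray
            K→G: G is gray → back edge
Back edge closes the cycle G → N → H → J → P → K → G; its vertices are {G, H, J, K, N, P}.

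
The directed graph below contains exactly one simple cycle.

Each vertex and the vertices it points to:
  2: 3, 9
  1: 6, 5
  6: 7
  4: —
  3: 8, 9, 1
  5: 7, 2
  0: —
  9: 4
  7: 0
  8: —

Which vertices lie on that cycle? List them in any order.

DFS with gray/black marking from 2:
2 gray
  3 gray
    8 gray
    8 black
    9 gray
      4 gray
      4 black
    9 black
    1 gray
      6 gray
        7 gray
          0 gray
          0 black
        7 black
      6 black
      5 gray
        5→7: 7 black — skip
        5→2: 2 is gray → back edge
Back edge closes the cycle 2 → 3 → 1 → 5 → 2; its vertices are {1, 2, 3, 5}.

1, 2, 3, 5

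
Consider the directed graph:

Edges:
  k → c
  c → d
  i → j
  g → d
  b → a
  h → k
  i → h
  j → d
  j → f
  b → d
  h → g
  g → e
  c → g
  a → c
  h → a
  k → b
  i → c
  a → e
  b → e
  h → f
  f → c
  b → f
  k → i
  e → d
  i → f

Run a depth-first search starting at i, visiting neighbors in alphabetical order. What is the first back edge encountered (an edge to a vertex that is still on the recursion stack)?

DFS from i (visiting neighbors in alphabetical order); mark gray on enter, black on exit:
i gray
  c gray
    d gray
    d black
    g gray
      g→d: d black — skip
      e gray
        e→d: d black — skip
      e black
    g black
  c black
  f gray
    f→c: c black — skip
  f black
  h gray
    a gray
      a→c: c black — skip
      a→e: e black — skip
    a black
    h→f: f black — skip
    h→g: g black — skip
    k gray
      b gray
        b→a: a black — skip
        b→d: d black — skip
        b→e: e black — skip
        b→f: f black — skip
      b black
      k→c: c black — skip
      k→i: i is gray → back edge
First back edge: k → i.

k->i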